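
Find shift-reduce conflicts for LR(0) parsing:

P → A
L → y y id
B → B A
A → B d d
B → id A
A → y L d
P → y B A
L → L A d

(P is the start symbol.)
Augment with P' → P and build the canonical LR(0) collection (I0 = CLOSURE({[P' → . P]}), then GOTO on every symbol after a dot until no new states appear). It has 20 states:
  I0: { [A → . B d d], [A → . y L d], [B → . B A], [B → . id A], [P → . A], [P → . y B A], [P' → . P] }  — shift
  I1: { [P → A .] }  — reduce
  I2: { [A → . B d d], [A → . y L d], [A → B . d d], [B → . B A], [B → . id A], [B → B . A] }  — shift
  I3: { [P' → P .] }  — accept
  I4: { [A → . B d d], [A → . y L d], [B → . B A], [B → . id A], [B → id . A] }  — shift
  I5: { [A → y . L d], [B → . B A], [B → . id A], [L → . L A d], [L → . y y id], [P → y . B A] }  — shift
  I6: { [A → . B d d], [A → . y L d], [B → . B A], [B → . id A], [B → B . A], [P → y B . A] }  — shift
  I7: { [A → . B d d], [A → . y L d], [A → y L . d], [B → . B A], [B → . id A], [L → L . A d] }  — shift
  I8: { [L → y . y id] }  — shift
  I9: { [L → y y . id] }  — shift
  I10: { [L → y y id .] }  — reduce
  I11: { [L → L A . d] }  — shift
  I12: { [A → y L d .] }  — reduce
  I13: { [A → y . L d], [L → . L A d], [L → . y y id] }  — shift
  I14: { [L → L A d .] }  — reduce
  I15: { [B → B A .], [P → y B A .] }  — 2 reduces
  I16: { [B → id A .] }  — reduce
  I17: { [B → B A .] }  — reduce
  I18: { [A → B d . d] }  — shift
  I19: { [A → B d d .] }  — reduce

No state contains both a complete item and a shift item.

Answer: No shift-reduce conflicts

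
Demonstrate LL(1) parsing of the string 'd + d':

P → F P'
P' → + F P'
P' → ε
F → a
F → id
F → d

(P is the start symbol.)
LL(1) parsing maintains a stack (initially the start symbol over $) and the input. At each step: if the stack top is a terminal, match it against the current input token; if it is a non-terminal N, replace it with the RHS of M[N, lookahead] (the unique production whose predict set contains the lookahead).

Stack is shown with the top on the left.

Stack     Input    Action
-------------------------
P $       d + d $  output P → F P'
F P' $    d + d $  output F → d
d P' $    d + d $  match 'd'
P' $      + d $    output P' → + F P'
+ F P' $  + d $    match '+'
F P' $    d $      output F → d
d P' $    d $      match 'd'
P' $      $        output P' → ε
$         $        accept

The string is accepted.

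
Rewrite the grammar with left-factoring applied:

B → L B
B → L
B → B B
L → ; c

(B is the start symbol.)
Left-factoring transforms A → αβ₁ | αβ₂ into A → αA' and A' → β₁ | β₂
(α is the longest common prefix among the alternatives). Repeat until
no nonterminal has two alternatives with a common prefix.

Round 1: B has alternatives sharing prefix 'L'. Introduce B': B → L B'
  Add: B' → B
  Add: B' → ε

No remaining common prefixes — done.

Resulting grammar:
B → L B'
B' → B
B' → ε
B → B B
L → ; c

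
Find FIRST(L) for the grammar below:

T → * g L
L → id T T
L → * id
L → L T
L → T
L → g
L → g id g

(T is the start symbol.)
To compute FIRST(L), examine every production with L on the left-hand side, reading each right-hand side left to right until a non-nullable symbol is reached.

FIRST sets of the other non-terminals involved (by the same procedure, iterated to a fixed point):
  FIRST(T) = { '*' }

From L → id T T:
  - id is a terminal: add 'id' and stop
From L → * id:
  - '*' is a terminal: add '*' and stop
From L → L T:
  - L is the symbol being defined: contributes nothing new
    L is not nullable, so stop
From L → T:
  - T is a non-terminal: add FIRST(T) \ {ε} = { '*' }
    T is not nullable, so stop
From L → g:
  - g is a terminal: add 'g' and stop
From L → g id g:
  - g is a terminal: add 'g' and stop

Collecting: FIRST(L) = { '*', 'g', 'id' }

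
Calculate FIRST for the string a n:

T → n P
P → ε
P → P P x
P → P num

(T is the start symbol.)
To compute FIRST(a n), process the symbols left to right:
Symbol a is a terminal. Add 'a' and stop.
FIRST(a n) = { 'a' }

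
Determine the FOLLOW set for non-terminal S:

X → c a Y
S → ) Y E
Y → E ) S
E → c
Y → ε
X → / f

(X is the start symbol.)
In Y → E ) S: S is at the end, add FOLLOW(Y)

The FOLLOW sets referred to above (computed the same way, to a fixed point):
  FOLLOW(Y) = { $, 'c' }

Taking the union: FOLLOW(S) = { $, 'c' }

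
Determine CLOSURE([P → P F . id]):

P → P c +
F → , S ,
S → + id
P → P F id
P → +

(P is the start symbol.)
To compute CLOSURE, for each item [A → α.Bβ] where B is a non-terminal, add [B → .γ] for all productions B → γ; repeat for the newly added items until nothing changes.

Start with: [P → P F . id]
The dot precedes the terminal id, so nothing is added.

CLOSURE = { [P → P F . id] }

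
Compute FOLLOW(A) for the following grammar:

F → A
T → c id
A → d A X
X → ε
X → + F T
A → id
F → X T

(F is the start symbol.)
{ $, '+', 'c' }

To compute FOLLOW(A), find every occurrence of A on a right-hand side N → α A β: add FIRST(β) \ {ε}, and if β is empty or nullable also add FOLLOW(N). Iterate to a fixed point.

In F → A: A is at the end, add FOLLOW(F)
In A → d A X: A is followed by X, add FIRST(X) \ {ε} = { '+' }
  X is nullable, so FOLLOW(A) is also included — that is the set being defined, nothing new

The FOLLOW sets referred to above (computed the same way, to a fixed point):
  FOLLOW(F) = { $, 'c' }

Taking the union: FOLLOW(A) = { $, '+', 'c' }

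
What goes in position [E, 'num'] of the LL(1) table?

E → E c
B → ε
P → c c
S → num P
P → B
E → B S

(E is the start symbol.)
E → E c, E → B S

To find M[E, 'num'], we find productions for E where 'num' is in the predict set (PREDICT(N → α) = (FIRST(α) \ {ε}) ∪ (FOLLOW(N) if α ⇒* ε)).

Relevant sets:
  FIRST(E) = { 'num' }
  FIRST(B) = { ε }
  FIRST(S) = { 'num' }

E → E c: PREDICT = { 'num' }
  'num' is in predict set, so this production goes in M[E, 'num']
E → B S: PREDICT = { 'num' }
  'num' is in predict set, so this production goes in M[E, 'num']

M[E, 'num'] = E → E c, E → B S  (a multiply-defined cell — the grammar is not LL(1))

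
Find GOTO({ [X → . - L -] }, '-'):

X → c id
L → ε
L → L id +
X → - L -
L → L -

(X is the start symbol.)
GOTO(I, '-') = CLOSURE({ [A → αX.β] : [A → α.Xβ] ∈ I, X = '-' })

Items with dot before '-', with the dot advanced:
  [X → . - L -] → [X → - . L -]
Closure of the advanced items:
  [X → - . L -] has the dot before L: add [L → .], [L → . L id +], [L → . L -]

GOTO = { [L → . L -], [L → . L id +], [L → .], [X → - . L -] }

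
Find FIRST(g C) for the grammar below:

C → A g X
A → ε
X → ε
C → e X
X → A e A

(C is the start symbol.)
{ 'g' }

To compute FIRST(g C), process the symbols left to right:
Symbol g is a terminal. Add 'g' and stop.
FIRST(g C) = { 'g' }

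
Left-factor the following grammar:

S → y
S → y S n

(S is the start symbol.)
Left-factoring transforms A → αβ₁ | αβ₂ into A → αA' and A' → β₁ | β₂
(α is the longest common prefix among the alternatives). Repeat until
no nonterminal has two alternatives with a common prefix.

Round 1: S has alternatives sharing prefix 'y'. Introduce S': S → y S'
  Add: S' → ε
  Add: S' → S n

No remaining common prefixes — done.

Resulting grammar:
S → y S'
S' → ε
S' → S n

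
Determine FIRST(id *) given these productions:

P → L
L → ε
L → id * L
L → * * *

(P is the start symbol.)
{ 'id' }

To compute FIRST(id *), process the symbols left to right:
Symbol id is a terminal. Add 'id' and stop.
FIRST(id *) = { 'id' }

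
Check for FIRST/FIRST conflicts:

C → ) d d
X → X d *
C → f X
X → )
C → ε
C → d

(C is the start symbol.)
A FIRST/FIRST conflict occurs when two productions N → α and N → β for the same non-terminal have FIRST(α) ∩ FIRST(β) ≠ ∅ (with ε ∈ FIRST of a nullable right-hand side, so two nullable alternatives also conflict).

FIRST sets of the non-terminals at (or reachable through a nullable prefix from) the front of some alternative:
  FIRST(X) = { ')' }

Productions for C:
  C → ) d d: FIRST = { ')' }
  C → f X: FIRST = { 'f' }
  C → ε: FIRST = { ε }
  C → d: FIRST = { 'd' }
Productions for X:
  X → X d *: FIRST = { ')' }
  X → ): FIRST = { ')' }

Conflict for X: X → X d * and X → )
  Overlap: { ')' }

Answer: Yes. X → X d '*' / X → ')' on { ')' }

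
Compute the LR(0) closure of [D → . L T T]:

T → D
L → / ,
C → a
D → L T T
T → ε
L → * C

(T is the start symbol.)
Start with: [D → . L T T]
  [D → . L T T] has the dot before L: add [L → . / ,], [L → . * C]
No further items can be added.

CLOSURE = { [D → . L T T], [L → . * C], [L → . / ,] }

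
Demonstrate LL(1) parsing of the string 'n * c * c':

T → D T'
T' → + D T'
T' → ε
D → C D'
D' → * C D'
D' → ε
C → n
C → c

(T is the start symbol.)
LL(1) parsing maintains a stack (initially the start symbol over $) and the input. At each step: if the stack top is a terminal, match it against the current input token; if it is a non-terminal N, replace it with the RHS of M[N, lookahead] (the unique production whose predict set contains the lookahead).

Stack is shown with the top on the left.

Stack        Input        Action
--------------------------------
T $          n * c * c $  output T → D T'
D T' $       n * c * c $  output D → C D'
C D' T' $    n * c * c $  output C → n
n D' T' $    n * c * c $  match 'n'
D' T' $      * c * c $    output D' → * C D'
* C D' T' $  * c * c $    match '*'
C D' T' $    c * c $      output C → c
c D' T' $    c * c $      match 'c'
D' T' $      * c $        output D' → * C D'
* C D' T' $  * c $        match '*'
C D' T' $    c $          output C → c
c D' T' $    c $          match 'c'
D' T' $      $            output D' → ε
T' $         $            output T' → ε
$            $            accept

The string is accepted.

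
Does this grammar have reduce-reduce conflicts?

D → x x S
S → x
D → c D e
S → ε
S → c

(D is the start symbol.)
No reduce-reduce conflicts

A reduce-reduce conflict occurs when an LR(0) state has two complete items [A → α .] and [B → β .] — both call for a reduction, and with no lookahead the parser cannot choose between them.

Augment with D' → D and build the canonical LR(0) collection (I0 = CLOSURE({[D' → . D]}), then GOTO on every symbol after a dot until no new states appear). It has 10 states:
  I0: { [D → . c D e], [D → . x x S], [D' → . D] }  — shift
  I1: { [D' → D .] }  — accept
  I2: { [D → . c D e], [D → . x x S], [D → c . D e] }  — shift
  I3: { [D → x . x S] }  — shift
  I4: { [D → x x . S], [S → . c], [S → . x], [S → .] }  — shift, reduce
  I5: { [D → x x S .] }  — reduce
  I6: { [S → c .] }  — reduce
  I7: { [S → x .] }  — reduce
  I8: { [D → c D . e] }  — shift
  I9: { [D → c D e .] }  — reduce

No state contains more than one complete item.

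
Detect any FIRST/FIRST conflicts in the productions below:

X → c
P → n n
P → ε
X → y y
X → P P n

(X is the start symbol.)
No FIRST/FIRST conflicts.

A FIRST/FIRST conflict occurs when two productions N → α and N → β for the same non-terminal have FIRST(α) ∩ FIRST(β) ≠ ∅ (with ε ∈ FIRST of a nullable right-hand side, so two nullable alternatives also conflict).

FIRST sets of the non-terminals at (or reachable through a nullable prefix from) the front of some alternative:
  FIRST(P) = { 'n', ε }

Productions for X:
  X → c: FIRST = { 'c' }
  X → y y: FIRST = { 'y' }
  X → P P n: FIRST = { 'n' }
Productions for P:
  P → n n: FIRST = { 'n' }
  P → ε: FIRST = { ε }

All alternatives of each non-terminal have pairwise disjoint FIRST sets.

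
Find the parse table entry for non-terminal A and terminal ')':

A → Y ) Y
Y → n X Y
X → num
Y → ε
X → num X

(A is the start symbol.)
A → Y ) Y

To find M[A, ')'], we find productions for A where ')' is in the predict set (PREDICT(N → α) = (FIRST(α) \ {ε}) ∪ (FOLLOW(N) if α ⇒* ε)).

Relevant sets:
  FIRST(Y) = { 'n', ε }

A → Y ) Y: PREDICT = { ')', 'n' }
  ')' is in predict set, so this production goes in M[A, ')']

M[A, ')'] = A → Y ) Y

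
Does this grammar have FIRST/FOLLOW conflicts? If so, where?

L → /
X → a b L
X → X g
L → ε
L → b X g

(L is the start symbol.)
A FIRST/FOLLOW conflict occurs when a non-terminal N has a nullable alternative N → β (β ⇒* ε) and another alternative N → α with FIRST(α) ∩ FOLLOW(N) ≠ ∅: on such a lookahead the parser cannot decide between expanding α and letting N vanish via β.

Nullable non-terminals: L.

L: nullable alternative(s) L → ε; FOLLOW(L) = { $, 'g' }
  L → /: FIRST \ {ε} = { '/' } — disjoint from FOLLOW(L)
  L → ε: FIRST \ {ε} = { } — this is the only nullable alternative, skip
  L → b X g: FIRST \ {ε} = { 'b' } — disjoint from FOLLOW(L)

X has no nullable alternative, so no FIRST/FOLLOW check is needed there.

No FIRST/FOLLOW conflicts found.

Answer: No FIRST/FOLLOW conflicts.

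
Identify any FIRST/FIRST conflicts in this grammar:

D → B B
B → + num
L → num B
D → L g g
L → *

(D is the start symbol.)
FIRST sets of the non-terminals at (or reachable through a nullable prefix from) the front of some alternative:
  FIRST(B) = { '+' }
  FIRST(L) = { '*', 'num' }

Productions for D:
  D → B B: FIRST = { '+' }
  D → L g g: FIRST = { '*', 'num' }
Productions for L:
  L → num B: FIRST = { 'num' }
  L → *: FIRST = { '*' }
B has only one production, so no FIRST/FIRST conflict is possible there.

All alternatives of each non-terminal have pairwise disjoint FIRST sets.

Answer: No FIRST/FIRST conflicts.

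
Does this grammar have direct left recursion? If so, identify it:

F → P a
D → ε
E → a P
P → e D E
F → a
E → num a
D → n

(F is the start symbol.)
No direct left recursion

Direct left recursion occurs when N → N α for some non-terminal N (the right-hand side begins with the left-hand side itself).

F → P a: starts with P
D → ε: starts with ε
E → a P: starts with a
P → e D E: starts with e
F → a: starts with a
E → num a: starts with num
D → n: starts with n

No direct left recursion found.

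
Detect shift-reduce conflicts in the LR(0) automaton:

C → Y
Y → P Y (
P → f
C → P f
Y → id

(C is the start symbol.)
No shift-reduce conflicts

Augment with C' → C and build the canonical LR(0) collection (I0 = CLOSURE({[C' → . C]}), then GOTO on every symbol after a dot until no new states appear). It has 10 states:
  I0: { [C → . P f], [C → . Y], [C' → . C], [P → . f], [Y → . P Y (], [Y → . id] }  — shift
  I1: { [C' → C .] }  — accept
  I2: { [C → P . f], [P → . f], [Y → . P Y (], [Y → . id], [Y → P . Y (] }  — shift
  I3: { [C → Y .] }  — reduce
  I4: { [P → f .] }  — reduce
  I5: { [Y → id .] }  — reduce
  I6: { [P → . f], [Y → . P Y (], [Y → . id], [Y → P . Y (] }  — shift
  I7: { [Y → P Y . (] }  — shift
  I8: { [C → P f .], [P → f .] }  — 2 reduces
  I9: { [Y → P Y ( .] }  — reduce

No state contains both a complete item and a shift item.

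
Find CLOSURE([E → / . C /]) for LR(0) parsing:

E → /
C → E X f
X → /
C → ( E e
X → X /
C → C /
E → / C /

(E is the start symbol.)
To compute CLOSURE, for each item [A → α.Bβ] where B is a non-terminal, add [B → .γ] for all productions B → γ; repeat for the newly added items until nothing changes.

Start with: [E → / . C /]
  [E → / . C /] has the dot before C: add [C → . E X f], [C → . ( E e], [C → . C /]
  [C → . E X f] has the dot before E: add [E → . /], [E → . / C /]
No further items can be added.

CLOSURE = { [C → . ( E e], [C → . C /], [C → . E X f], [E → . / C /], [E → . /], [E → / . C /] }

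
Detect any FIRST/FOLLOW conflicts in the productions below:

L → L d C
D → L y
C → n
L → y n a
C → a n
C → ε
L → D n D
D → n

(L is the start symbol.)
No FIRST/FOLLOW conflicts.

Nullable non-terminals: C.

C: nullable alternative(s) C → ε; FOLLOW(C) = { $, 'd', 'y' }
  C → n: FIRST \ {ε} = { 'n' } — disjoint from FOLLOW(C)
  C → a n: FIRST \ {ε} = { 'a' } — disjoint from FOLLOW(C)
  C → ε: FIRST \ {ε} = { } — this is the only nullable alternative, skip

D, L have no nullable alternative, so no FIRST/FOLLOW check is needed there.

No FIRST/FOLLOW conflicts found.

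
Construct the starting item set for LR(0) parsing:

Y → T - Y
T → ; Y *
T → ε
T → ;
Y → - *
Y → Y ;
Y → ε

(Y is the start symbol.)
First, augment the grammar with Y' → Y
I₀ = CLOSURE({ [Y' → . Y] }):
  [Y' → . Y] has the dot before Y: add [Y → . T - Y], [Y → . - *], [Y → . Y ;], [Y → .]
  [Y → . T - Y] has the dot before T: add [T → . ; Y *], [T → .], [T → . ;]
No further items can be added.

I₀ = { [T → . ; Y *], [T → . ;], [T → .], [Y → . - *], [Y → . T - Y], [Y → . Y ;], [Y → .], [Y' → . Y] }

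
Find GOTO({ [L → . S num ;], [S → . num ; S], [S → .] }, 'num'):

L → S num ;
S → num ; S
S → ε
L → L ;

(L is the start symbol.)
GOTO(I, 'num') = CLOSURE({ [A → αX.β] : [A → α.Xβ] ∈ I, X = 'num' })

Items with dot before 'num', with the dot advanced:
  [S → . num ; S] → [S → num . ; S]
Closure adds nothing (no advanced item has the dot before a non-terminal).

GOTO = { [S → num . ; S] }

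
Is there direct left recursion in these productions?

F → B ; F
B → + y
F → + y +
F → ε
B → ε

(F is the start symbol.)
No direct left recursion

Direct left recursion occurs when N → N α for some non-terminal N (the right-hand side begins with the left-hand side itself).

F → B ; F: starts with B
B → + y: starts with '+'
F → + y +: starts with '+'
F → ε: starts with ε
B → ε: starts with ε

No direct left recursion found.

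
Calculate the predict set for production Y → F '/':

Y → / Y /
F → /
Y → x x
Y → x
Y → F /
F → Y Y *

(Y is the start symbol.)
PREDICT(Y → F '/') = (FIRST(RHS) \ {ε}) ∪ (FOLLOW(Y) if ε ∈ FIRST(RHS), i.e. RHS ⇒* ε)
FIRST(F) = { '/', 'x' }
FIRST(F '/') = { '/', 'x' }
ε ∉ FIRST(F '/'), so FOLLOW(Y) is not added.
PREDICT(Y → F '/') = { '/', 'x' }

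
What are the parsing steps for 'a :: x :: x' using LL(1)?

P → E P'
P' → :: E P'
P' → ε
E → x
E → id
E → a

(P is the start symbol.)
Stack is shown with the top on the left.

Stack      Input          Action
--------------------------------
P $        a :: x :: x $  output P → E P'
E P' $     a :: x :: x $  output E → a
a P' $     a :: x :: x $  match 'a'
P' $       :: x :: x $    output P' → :: E P'
:: E P' $  :: x :: x $    match '::'
E P' $     x :: x $       output E → x
x P' $     x :: x $       match 'x'
P' $       :: x $         output P' → :: E P'
:: E P' $  :: x $         match '::'
E P' $     x $            output E → x
x P' $     x $            match 'x'
P' $       $              output P' → ε
$          $              accept

The string is accepted.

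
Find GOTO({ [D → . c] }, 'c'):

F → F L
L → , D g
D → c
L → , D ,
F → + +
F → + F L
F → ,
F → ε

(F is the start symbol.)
{ [D → c .] }

GOTO(I, 'c') = CLOSURE({ [A → αX.β] : [A → α.Xβ] ∈ I, X = 'c' })

Items with dot before 'c', with the dot advanced:
  [D → . c] → [D → c .]
Closure adds nothing (no advanced item has the dot before a non-terminal).

GOTO = { [D → c .] }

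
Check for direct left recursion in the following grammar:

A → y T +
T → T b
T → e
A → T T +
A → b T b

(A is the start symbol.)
Yes, T is left-recursive

Direct left recursion occurs when N → N α for some non-terminal N (the right-hand side begins with the left-hand side itself).

A → y T +: starts with y
T → T b: LEFT RECURSIVE (starts with T)
T → e: starts with e
A → T T +: starts with T
A → b T b: starts with b

The grammar has direct left recursion on: T.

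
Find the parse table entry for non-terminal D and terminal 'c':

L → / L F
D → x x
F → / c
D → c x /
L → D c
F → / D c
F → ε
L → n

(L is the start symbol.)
D → c x /

To find M[D, 'c'], we find productions for D where 'c' is in the predict set (PREDICT(N → α) = (FIRST(α) \ {ε}) ∪ (FOLLOW(N) if α ⇒* ε)).

D → x x: PREDICT = { 'x' }
D → c x /: PREDICT = { 'c' }
  'c' is in predict set, so this production goes in M[D, 'c']

M[D, 'c'] = D → c x /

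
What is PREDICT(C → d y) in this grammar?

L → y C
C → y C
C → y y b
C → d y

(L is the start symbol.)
{ 'd' }

PREDICT(C → d y) = (FIRST(RHS) \ {ε}) ∪ (FOLLOW(C) if ε ∈ FIRST(RHS), i.e. RHS ⇒* ε)
FIRST(d y) = { 'd' }
ε ∉ FIRST(d y), so FOLLOW(C) is not added.
PREDICT(C → d y) = { 'd' }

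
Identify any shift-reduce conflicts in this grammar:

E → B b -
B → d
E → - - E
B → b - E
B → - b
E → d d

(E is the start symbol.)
Yes — I5: [B → d .] vs [E → d . d]

A shift-reduce conflict occurs when an LR(0) state has both:
  - a complete (reduce) item [A → α .] (dot at the end), and
  - a shift item [B → β . c γ] (dot before a terminal).

Augment with E' → E and build the canonical LR(0) collection (I0 = CLOSURE({[E' → . E]}), then GOTO on every symbol after a dot until no new states appear). It has 14 states:
  I0: { [B → . - b], [B → . b - E], [B → . d], [E → . - - E], [E → . B b -], [E → . d d], [E' → . E] }  — shift
  I1: { [B → - . b], [E → - . - E] }  — shift
  I2: { [E → B . b -] }  — shift
  I3: { [E' → E .] }  — accept
  I4: { [B → b . - E] }  — shift
  I5: { [B → d .], [E → d . d] }  — shift, reduce
  I6: { [E → d d .] }  — reduce
  I7: { [B → . - b], [B → . b - E], [B → . d], [B → b - . E], [E → . - - E], [E → . B b -], [E → . d d] }  — shift
  I8: { [B → b - E .] }  — reduce
  I9: { [E → B b . -] }  — shift
  I10: { [E → B b - .] }  — reduce
  I11: { [B → . - b], [B → . b - E], [B → . d], [E → - - . E], [E → . - - E], [E → . B b -], [E → . d d] }  — shift
  I12: { [B → - b .] }  — reduce
  I13: { [E → - - E .] }  — reduce

I5 contains reduce item [B → d .] and shift item [E → d . d] — shift-reduce conflict.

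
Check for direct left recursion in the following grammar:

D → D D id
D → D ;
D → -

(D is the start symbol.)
Direct left recursion occurs when N → N α for some non-terminal N (the right-hand side begins with the left-hand side itself).

D → D D id: LEFT RECURSIVE (starts with D)
D → D ;: LEFT RECURSIVE (starts with D)
D → -: starts with '-'

The grammar has direct left recursion on: D.

Answer: Yes, D is left-recursive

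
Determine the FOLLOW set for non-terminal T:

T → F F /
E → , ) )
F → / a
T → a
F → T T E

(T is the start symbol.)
{ $, ',', '/', 'a' }

To compute FOLLOW(T), find every occurrence of T on a right-hand side N → α T β: add FIRST(β) \ {ε}, and if β is empty or nullable also add FOLLOW(N). Iterate to a fixed point.

T is the start symbol, so $ ∈ FOLLOW(T).
In F → T T E: T is followed by T E, add FIRST(T E) \ {ε} = { '/', 'a' }
In F → T T E: T is followed by E, add FIRST(E) \ {ε} = { ',' }

Taking the union: FOLLOW(T) = { $, ',', '/', 'a' }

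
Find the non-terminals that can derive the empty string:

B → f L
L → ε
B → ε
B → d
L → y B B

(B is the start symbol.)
A non-terminal is nullable if it can derive ε (the empty string): either it has an ε-production, or it has a production whose right-hand side consists entirely of nullable non-terminals.

ε-productions: L → ε, B → ε
So L, B are immediately nullable.
Every non-terminal is now nullable.
Nullable = { 'B', 'L' }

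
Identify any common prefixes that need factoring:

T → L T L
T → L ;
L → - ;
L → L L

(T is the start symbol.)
Left-factoring is needed when two productions for the same non-terminal
share a common prefix on the right-hand side.

Productions for T:
  T → L T L
  T → L ;
Productions for L:
  L → - ;
  L → L L

Found common prefix 'L' in productions for T

Answer: Yes, T has productions with common prefix 'L'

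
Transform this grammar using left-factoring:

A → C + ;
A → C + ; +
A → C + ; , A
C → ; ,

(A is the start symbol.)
Left-factoring transforms A → αβ₁ | αβ₂ into A → αA' and A' → β₁ | β₂
(α is the longest common prefix among the alternatives). Repeat until
no nonterminal has two alternatives with a common prefix.

Round 1: A has alternatives sharing prefix 'C + ;'. Introduce A': A → C + ; A'
  Add: A' → ε
  Add: A' → +
  Add: A' → , A

No remaining common prefixes — done.

Resulting grammar:
A → C + ; A'
A' → ε
A' → +
A' → , A
C → ; ,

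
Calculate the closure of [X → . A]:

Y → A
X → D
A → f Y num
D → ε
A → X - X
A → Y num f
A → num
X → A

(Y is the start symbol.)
To compute CLOSURE, for each item [A → α.Bβ] where B is a non-terminal, add [B → .γ] for all productions B → γ; repeat for the newly added items until nothing changes.

Start with: [X → . A]
  [X → . A] has the dot before A: add [A → . f Y num], [A → . X - X], [A → . Y num f], [A → . num]
  [A → . X - X] has the dot before X: add [X → . D]
  [A → . Y num f] has the dot before Y: add [Y → . A]
  [X → . D] has the dot before D: add [D → .]
No further items can be added.

CLOSURE = { [A → . X - X], [A → . Y num f], [A → . f Y num], [A → . num], [D → .], [X → . A], [X → . D], [Y → . A] }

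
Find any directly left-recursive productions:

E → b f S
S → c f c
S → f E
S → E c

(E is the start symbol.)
Direct left recursion occurs when N → N α for some non-terminal N (the right-hand side begins with the left-hand side itself).

E → b f S: starts with b
S → c f c: starts with c
S → f E: starts with f
S → E c: starts with E

No direct left recursion found.

Answer: No direct left recursion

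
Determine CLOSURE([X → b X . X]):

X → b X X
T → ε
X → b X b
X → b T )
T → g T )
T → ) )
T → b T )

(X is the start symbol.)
{ [X → . b T )], [X → . b X X], [X → . b X b], [X → b X . X] }

Start with: [X → b X . X]
  [X → b X . X] has the dot before X: add [X → . b X X], [X → . b X b], [X → . b T )]
No further items can be added.

CLOSURE = { [X → . b T )], [X → . b X X], [X → . b X b], [X → b X . X] }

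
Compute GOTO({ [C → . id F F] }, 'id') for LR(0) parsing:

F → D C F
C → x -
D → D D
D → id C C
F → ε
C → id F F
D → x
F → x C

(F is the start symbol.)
{ [C → id . F F], [D → . D D], [D → . id C C], [D → . x], [F → . D C F], [F → . x C], [F → .] }

GOTO(I, 'id') = CLOSURE({ [A → αX.β] : [A → α.Xβ] ∈ I, X = 'id' })

Items with dot before 'id', with the dot advanced:
  [C → . id F F] → [C → id . F F]
Closure of the advanced items:
  [C → id . F F] has the dot before F: add [F → . D C F], [F → .], [F → . x C]
  [F → . D C F] has the dot before D: add [D → . D D], [D → . id C C], [D → . x]

GOTO = { [C → id . F F], [D → . D D], [D → . id C C], [D → . x], [F → . D C F], [F → . x C], [F → .] }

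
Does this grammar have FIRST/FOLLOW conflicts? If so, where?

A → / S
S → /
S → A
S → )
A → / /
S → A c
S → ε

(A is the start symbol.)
Nullable non-terminals: S.
FIRST sets used below: FIRST(A) = { '/' }

S: nullable alternative(s) S → ε; FOLLOW(S) = { $, 'c' }
  S → /: FIRST \ {ε} = { '/' } — disjoint from FOLLOW(S)
  S → A: FIRST \ {ε} = { '/' } — disjoint from FOLLOW(S)
  S → ): FIRST \ {ε} = { ')' } — disjoint from FOLLOW(S)
  S → A c: FIRST \ {ε} = { '/' } — disjoint from FOLLOW(S)
  S → ε: FIRST \ {ε} = { } — this is the only nullable alternative, skip

A has no nullable alternative, so no FIRST/FOLLOW check is needed there.

No FIRST/FOLLOW conflicts found.

Answer: No FIRST/FOLLOW conflicts.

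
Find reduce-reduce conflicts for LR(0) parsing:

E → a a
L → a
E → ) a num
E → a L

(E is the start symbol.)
Yes — I5: [E → a a .] vs [L → a .]

Augment with E' → E and build the canonical LR(0) collection (I0 = CLOSURE({[E' → . E]}), then GOTO on every symbol after a dot until no new states appear). It has 8 states:
  I0: { [E → . ) a num], [E → . a L], [E → . a a], [E' → . E] }  — shift
  I1: { [E → ) . a num] }  — shift
  I2: { [E' → E .] }  — accept
  I3: { [E → a . L], [E → a . a], [L → . a] }  — shift
  I4: { [E → a L .] }  — reduce
  I5: { [E → a a .], [L → a .] }  — 2 reduces
  I6: { [E → ) a . num] }  — shift
  I7: { [E → ) a num .] }  — reduce

I5 contains complete items [E → a a .], [L → a .] — reduce-reduce conflict.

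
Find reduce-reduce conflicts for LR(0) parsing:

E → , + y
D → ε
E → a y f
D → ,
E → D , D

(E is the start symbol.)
A reduce-reduce conflict occurs when an LR(0) state has two complete items [A → α .] and [B → β .] — both call for a reduction, and with no lookahead the parser cannot choose between them.

Augment with E' → E and build the canonical LR(0) collection (I0 = CLOSURE({[E' → . E]}), then GOTO on every symbol after a dot until no new states appear). It has 12 states:
  I0: { [D → . ,], [D → .], [E → . , + y], [E → . D , D], [E → . a y f], [E' → . E] }  — shift, reduce
  I1: { [D → , .], [E → , . + y] }  — shift, reduce
  I2: { [E → D . , D] }  — shift
  I3: { [E' → E .] }  — accept
  I4: { [E → a . y f] }  — shift
  I5: { [E → a y . f] }  — shift
  I6: { [E → a y f .] }  — reduce
  I7: { [D → . ,], [D → .], [E → D , . D] }  — shift, reduce
  I8: { [D → , .] }  — reduce
  I9: { [E → D , D .] }  — reduce
  I10: { [E → , + . y] }  — shift
  I11: { [E → , + y .] }  — reduce

No state contains more than one complete item.

Answer: No reduce-reduce conflicts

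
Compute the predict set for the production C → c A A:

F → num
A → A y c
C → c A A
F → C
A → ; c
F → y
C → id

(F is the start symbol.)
{ 'c' }

PREDICT(C → c A A) = (FIRST(RHS) \ {ε}) ∪ (FOLLOW(C) if ε ∈ FIRST(RHS), i.e. RHS ⇒* ε)
FIRST(c A A) = { 'c' }
ε ∉ FIRST(c A A), so FOLLOW(C) is not added.
PREDICT(C → c A A) = { 'c' }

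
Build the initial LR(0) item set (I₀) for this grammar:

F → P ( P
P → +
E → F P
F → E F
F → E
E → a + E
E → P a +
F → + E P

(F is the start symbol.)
First, augment the grammar with F' → F
I₀ = CLOSURE({ [F' → . F] }):
  [F' → . F] has the dot before F: add [F → . P ( P], [F → . E F], [F → . E], [F → . + E P]
  [F → . P ( P] has the dot before P: add [P → . +]
  [F → . E F] has the dot before E: add [E → . F P], [E → . a + E], [E → . P a +]
No further items can be added.

I₀ = { [E → . F P], [E → . P a +], [E → . a + E], [F → . + E P], [F → . E F], [F → . E], [F → . P ( P], [F' → . F], [P → . +] }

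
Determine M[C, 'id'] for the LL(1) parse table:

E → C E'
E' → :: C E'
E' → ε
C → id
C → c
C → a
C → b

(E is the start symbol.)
C → id

To find M[C, 'id'], we find productions for C where 'id' is in the predict set (PREDICT(N → α) = (FIRST(α) \ {ε}) ∪ (FOLLOW(N) if α ⇒* ε)).

C → id: PREDICT = { 'id' }
  'id' is in predict set, so this production goes in M[C, 'id']
C → c: PREDICT = { 'c' }
C → a: PREDICT = { 'a' }
C → b: PREDICT = { 'b' }

M[C, 'id'] = C → id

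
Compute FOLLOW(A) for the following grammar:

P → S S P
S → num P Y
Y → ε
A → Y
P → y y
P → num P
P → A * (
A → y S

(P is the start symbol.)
To compute FOLLOW(A), find every occurrence of A on a right-hand side N → α A β: add FIRST(β) \ {ε}, and if β is empty or nullable also add FOLLOW(N). Iterate to a fixed point.

In P → A * (: A is followed by '*' '(', add FIRST('*' '(') \ {ε} = { '*' }

Taking the union: FOLLOW(A) = { '*' }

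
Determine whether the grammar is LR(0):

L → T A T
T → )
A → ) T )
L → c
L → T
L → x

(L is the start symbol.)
No. Shift-reduce conflict between [L → T .] and [A → . ) T )]

A grammar is LR(0) if no state in the canonical LR(0) collection has:
  - both a shift item (dot before a terminal) and a complete item (shift-reduce conflict), or
  - two or more complete items (reduce-reduce conflict; the accept item [L' → L .] counts as a complete item here).

Augment with L' → L and build the canonical LR(0) collection (I0 = CLOSURE({[L' → . L]}), then GOTO on every symbol after a dot until no new states appear). It has 11 states:
  I0: { [L → . T A T], [L → . T], [L → . c], [L → . x], [L' → . L], [T → . )] }  — shift
  I1: { [T → ) .] }  — reduce
  I2: { [L' → L .] }  — accept
  I3: { [A → . ) T )], [L → T . A T], [L → T .] }  — shift, reduce
  I4: { [L → c .] }  — reduce
  I5: { [L → x .] }  — reduce
  I6: { [A → ) . T )], [T → . )] }  — shift
  I7: { [L → T A . T], [T → . )] }  — shift
  I8: { [L → T A T .] }  — reduce
  I9: { [A → ) T . )] }  — shift
  I10: { [A → ) T ) .] }  — reduce

Conflict in state I3:
  Shift-reduce conflict between [L → T .] and [A → . ) T )]
So the grammar is NOT LR(0).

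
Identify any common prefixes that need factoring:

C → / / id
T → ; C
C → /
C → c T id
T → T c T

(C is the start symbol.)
Left-factoring is needed when two productions for the same non-terminal
share a common prefix on the right-hand side.

Productions for C:
  C → / / id
  C → /
  C → c T id
Productions for T:
  T → ; C
  T → T c T

Found common prefix '/' in productions for C

Answer: Yes, C has productions with common prefix '/'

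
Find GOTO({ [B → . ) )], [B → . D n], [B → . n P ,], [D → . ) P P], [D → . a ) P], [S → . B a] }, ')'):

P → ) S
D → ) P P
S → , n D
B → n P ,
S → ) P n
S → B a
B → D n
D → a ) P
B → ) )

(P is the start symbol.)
{ [B → ) . )], [D → ) . P P], [P → . ) S] }

GOTO(I, ')') = CLOSURE({ [A → αX.β] : [A → α.Xβ] ∈ I, X = ')' })

Items with dot before ')', with the dot advanced:
  [B → . ) )] → [B → ) . )]
  [D → . ) P P] → [D → ) . P P]
Closure of the advanced items:
  [D → ) . P P] has the dot before P: add [P → . ) S]

GOTO = { [B → ) . )], [D → ) . P P], [P → . ) S] }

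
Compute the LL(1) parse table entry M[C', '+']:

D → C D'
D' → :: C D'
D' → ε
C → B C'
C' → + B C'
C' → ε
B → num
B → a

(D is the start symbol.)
To find M[C', '+'], we find productions for C' where '+' is in the predict set (PREDICT(N → α) = (FIRST(α) \ {ε}) ∪ (FOLLOW(N) if α ⇒* ε)).

Relevant sets:
  FOLLOW(C') = { $, '::' }

C' → + B C': PREDICT = { '+' }
  '+' is in predict set, so this production goes in M[C', '+']
C' → ε: PREDICT = { $, '::' }

M[C', '+'] = C' → + B C'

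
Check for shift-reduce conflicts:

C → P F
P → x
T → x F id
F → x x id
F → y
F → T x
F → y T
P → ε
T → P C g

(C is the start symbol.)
Augment with C' → C and build the canonical LR(0) collection (I0 = CLOSURE({[C' → . C]}), then GOTO on every symbol after a dot until no new states appear). It has 18 states:
  I0: { [C → . P F], [C' → . C], [P → . x], [P → .] }  — shift, reduce
  I1: { [C' → C .] }  — accept
  I2: { [C → P . F], [F → . T x], [F → . x x id], [F → . y T], [F → . y], [P → . x], [P → .], [T → . P C g], [T → . x F id] }  — shift, reduce
  I3: { [P → x .] }  — reduce
  I4: { [C → P F .] }  — reduce
  I5: { [C → . P F], [P → . x], [P → .], [T → P . C g] }  — shift, reduce
  I6: { [F → T . x] }  — shift
  I7: { [F → . T x], [F → . x x id], [F → . y T], [F → . y], [F → x . x id], [P → . x], [P → .], [P → x .], [T → . P C g], [T → . x F id], [T → x . F id] }  — shift, 2 reduces
  I8: { [F → y . T], [F → y .], [P → . x], [P → .], [T → . P C g], [T → . x F id] }  — shift, 2 reduces
  I9: { [F → y T .] }  — reduce
  I10: { [F → . T x], [F → . x x id], [F → . y T], [F → . y], [P → . x], [P → .], [P → x .], [T → . P C g], [T → . x F id], [T → x . F id] }  — shift, 2 reduces
  I11: { [T → x F . id] }  — shift
  I12: { [T → x F id .] }  — reduce
  I13: { [F → . T x], [F → . x x id], [F → . y T], [F → . y], [F → x . x id], [F → x x . id], [P → . x], [P → .], [P → x .], [T → . P C g], [T → . x F id], [T → x . F id] }  — shift, 2 reduces
  I14: { [F → x x id .] }  — reduce
  I15: { [F → T x .] }  — reduce
  I16: { [T → P C . g] }  — shift
  I17: { [T → P C g .] }  — reduce

I0 contains reduce item [P → .] and shift item [P → . x] — shift-reduce conflict.
I2 contains reduce item [P → .] and shift items [F → . x x id], [F → . y], [F → . y T], [P → . x], [T → . x F id] — shift-reduce conflict.
I5 contains reduce item [P → .] and shift item [P → . x] — shift-reduce conflict.
I7 contains reduce items [P → .], [P → x .] and shift items [F → . x x id], [F → x . x id], [F → . y], [F → . y T], [P → . x], [T → . x F id] — shift-reduce conflict.
I8 contains reduce items [F → y .], [P → .] and shift items [P → . x], [T → . x F id] — shift-reduce conflict.
I10 contains reduce items [P → .], [P → x .] and shift items [F → . x x id], [F → . y], [F → . y T], [P → . x], [T → . x F id] — shift-reduce conflict.
I13 contains reduce items [P → .], [P → x .] and shift items [F → . x x id], [F → x . x id], [F → x x . id], [F → . y], [F → . y T], [P → . x], [T → . x F id] — shift-reduce conflict.

Answer: Yes — I0: [P → .] vs [P → . x]; I2: [P → .] vs [F → . x x id]; I5: [P → .] vs [P → . x]; I7: [P → .] vs [F → . x x id]; I8: [F → y .] vs [P → . x]; I10: [P → .] vs [F → . x x id]; I13: [P → .] vs [F → . x x id]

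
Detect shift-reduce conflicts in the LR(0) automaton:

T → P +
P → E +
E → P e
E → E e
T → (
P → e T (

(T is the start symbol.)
Augment with T' → T and build the canonical LR(0) collection (I0 = CLOSURE({[T' → . T]}), then GOTO on every symbol after a dot until no new states appear). It has 12 states:
  I0: { [E → . E e], [E → . P e], [P → . E +], [P → . e T (], [T → . (], [T → . P +], [T' → . T] }  — shift
  I1: { [T → ( .] }  — reduce
  I2: { [E → E . e], [P → E . +] }  — shift
  I3: { [E → P . e], [T → P . +] }  — shift
  I4: { [T' → T .] }  — accept
  I5: { [E → . E e], [E → . P e], [P → . E +], [P → . e T (], [P → e . T (], [T → . (], [T → . P +] }  — shift
  I6: { [P → e T . (] }  — shift
  I7: { [P → e T ( .] }  — reduce
  I8: { [T → P + .] }  — reduce
  I9: { [E → P e .] }  — reduce
  I10: { [P → E + .] }  — reduce
  I11: { [E → E e .] }  — reduce

No state contains both a complete item and a shift item.

Answer: No shift-reduce conflicts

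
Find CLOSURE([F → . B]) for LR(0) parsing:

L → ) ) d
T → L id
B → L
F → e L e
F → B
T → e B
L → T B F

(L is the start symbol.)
Start with: [F → . B]
  [F → . B] has the dot before B: add [B → . L]
  [B → . L] has the dot before L: add [L → . ) ) d], [L → . T B F]
  [L → . T B F] has the dot before T: add [T → . L id], [T → . e B]
No further items can be added.

CLOSURE = { [B → . L], [F → . B], [L → . ) ) d], [L → . T B F], [T → . L id], [T → . e B] }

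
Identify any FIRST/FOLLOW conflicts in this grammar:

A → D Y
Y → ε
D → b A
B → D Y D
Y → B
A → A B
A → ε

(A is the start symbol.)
Yes. A → D Y with FOLLOW(A) on { 'b' }; A → A B with FOLLOW(A) on { 'b' }; Y → B with FOLLOW(Y) on { 'b' }

A FIRST/FOLLOW conflict occurs when a non-terminal N has a nullable alternative N → β (β ⇒* ε) and another alternative N → α with FIRST(α) ∩ FOLLOW(N) ≠ ∅: on such a lookahead the parser cannot decide between expanding α and letting N vanish via β.

Nullable non-terminals: A, Y.
FIRST sets used below: FIRST(D) = { 'b' }, FIRST(A) = { 'b', ε }, FIRST(B) = { 'b' }

A: nullable alternative(s) A → ε; FOLLOW(A) = { $, 'b' }
  A → D Y: FIRST \ {ε} = { 'b' } — overlaps FOLLOW(A) on { 'b' }: CONFLICT
  A → A B: FIRST \ {ε} = { 'b' } — overlaps FOLLOW(A) on { 'b' }: CONFLICT
  A → ε: FIRST \ {ε} = { } — this is the only nullable alternative, skip

Y: nullable alternative(s) Y → ε; FOLLOW(Y) = { $, 'b' }
  Y → ε: FIRST \ {ε} = { } — this is the only nullable alternative, skip
  Y → B: FIRST \ {ε} = { 'b' } — overlaps FOLLOW(Y) on { 'b' }: CONFLICT

B, D have no nullable alternative, so no FIRST/FOLLOW check is needed there.

So the grammar has 3 FIRST/FOLLOW conflicts (marked CONFLICT above).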